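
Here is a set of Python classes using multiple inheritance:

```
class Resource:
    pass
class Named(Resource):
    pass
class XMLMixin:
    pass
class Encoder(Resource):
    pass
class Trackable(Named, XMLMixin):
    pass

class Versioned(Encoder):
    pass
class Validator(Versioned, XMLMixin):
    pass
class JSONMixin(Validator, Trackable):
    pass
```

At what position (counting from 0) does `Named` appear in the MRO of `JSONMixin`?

L[JSONMixin] = JSONMixin + merge(L[Validator], L[Trackable], [Validator Trackable])
  take Validator:  [Validator Versioned Encoder Resource XMLMixin object] + [Trackable Named Resource XMLMixin object] + [Validator Trackable]
  take Versioned:  [Versioned Encoder Resource XMLMixin object] + [Trackable Named Resource XMLMixin object] + [Trackable]
  take Encoder:  [Encoder Resource XMLMixin object] + [Trackable Named Resource XMLMixin object] + [Trackable]
  take Trackable:  [Resource XMLMixin object] + [Trackable Named Resource XMLMixin object] + [Trackable]
  take Named:  [Resource XMLMixin object] + [Named Resource XMLMixin object]
  take Resource:  [Resource XMLMixin object] + [Resource XMLMixin object]
  take XMLMixin:  [XMLMixin object] + [XMLMixin object]
  take object:  [object] + [object]
MRO: JSONMixin Validator Versioned Encoder Trackable Named Resource XMLMixin object
Named sits at index 5.

5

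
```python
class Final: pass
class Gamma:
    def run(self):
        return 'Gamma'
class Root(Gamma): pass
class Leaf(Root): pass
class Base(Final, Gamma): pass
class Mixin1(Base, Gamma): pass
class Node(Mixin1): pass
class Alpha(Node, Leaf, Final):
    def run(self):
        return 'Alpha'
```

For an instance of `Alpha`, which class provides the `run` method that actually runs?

L[Alpha] = Alpha + merge(L[Node], L[Leaf], L[Final], [Node Leaf Final])
  take Node:  [Node Mixin1 Base Final Gamma object] + [Leaf Root Gamma object] + [Final object] + [Node Leaf Final]
  take Mixin1:  [Mixin1 Base Final Gamma object] + [Leaf Root Gamma object] + [Final object] + [Leaf Final]
  take Base:  [Base Final Gamma object] + [Leaf Root Gamma object] + [Final object] + [Leaf Final]
  take Leaf:  [Final Gamma object] + [Leaf Root Gamma object] + [Final object] + [Leaf Final]
  take Final:  [Final Gamma object] + [Root Gamma object] + [Final object] + [Final]
  take Root:  [Gamma object] + [Root Gamma object] + [object]
  take Gamma:  [Gamma object] + [Gamma object] + [object]
  take object:  [object] + [object] + [object]
MRO: Alpha Node Mixin1 Base Leaf Final Root Gamma object
run is defined in: Alpha, Gamma. First along the MRO is Alpha.

Alpha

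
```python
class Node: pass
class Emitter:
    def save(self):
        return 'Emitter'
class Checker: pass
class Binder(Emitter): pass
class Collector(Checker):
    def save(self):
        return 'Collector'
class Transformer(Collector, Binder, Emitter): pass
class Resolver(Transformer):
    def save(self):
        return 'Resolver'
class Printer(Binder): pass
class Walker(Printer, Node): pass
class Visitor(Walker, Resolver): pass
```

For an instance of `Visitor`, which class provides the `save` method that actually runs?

L[Visitor] = Visitor + merge(L[Walker], L[Resolver], [Walker Resolver])
  take Walker:  [Walker Printer Binder Emitter Node object] + [Resolver Transformer Collector Checker Binder Emitter object] + [Walker Resolver]
  take Printer:  [Printer Binder Emitter Node object] + [Resolver Transformer Collector Checker Binder Emitter object] + [Resolver]
  take Resolver:  [Binder Emitter Node object] + [Resolver Transformer Collector Checker Binder Emitter object] + [Resolver]
  take Transformer:  [Binder Emitter Node object] + [Transformer Collector Checker Binder Emitter object]
  take Collector:  [Binder Emitter Node object] + [Collector Checker Binder Emitter object]
  take Checker:  [Binder Emitter Node object] + [Checker Binder Emitter object]
  take Binder:  [Binder Emitter Node object] + [Binder Emitter object]
  take Emitter:  [Emitter Node object] + [Emitter object]
  take Node:  [Node object] + [object]
  take object:  [object] + [object]
MRO: Visitor Walker Printer Resolver Transformer Collector Checker Binder Emitter Node object
save is defined in: Collector, Emitter, Resolver. First along the MRO is Resolver.

Resolver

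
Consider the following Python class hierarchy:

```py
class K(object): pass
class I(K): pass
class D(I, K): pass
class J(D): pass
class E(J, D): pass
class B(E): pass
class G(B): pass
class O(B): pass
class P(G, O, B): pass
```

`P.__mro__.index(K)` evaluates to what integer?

L[P] = P + merge(L[G], L[O], L[B], [G O B])
  take G:  [G B E J D I K object] + [O B E J D I K object] + [B E J D I K object] + [G O B]
  take O:  [B E J D I K object] + [O B E J D I K object] + [B E J D I K object] + [O B]
  take B:  [B E J D I K object] + [B E J D I K object] + [B E J D I K object] + [B]
  take E:  [E J D I K object] + [E J D I K object] + [E J D I K object]
  take J:  [J D I K object] + [J D I K object] + [J D I K object]
  take D:  [D I K object] + [D I K object] + [D I K object]
  take I:  [I K object] + [I K object] + [I K object]
  take K:  [K object] + [K object] + [K object]
  take object:  [object] + [object] + [object]
MRO: P G O B E J D I K object
K sits at index 8.

8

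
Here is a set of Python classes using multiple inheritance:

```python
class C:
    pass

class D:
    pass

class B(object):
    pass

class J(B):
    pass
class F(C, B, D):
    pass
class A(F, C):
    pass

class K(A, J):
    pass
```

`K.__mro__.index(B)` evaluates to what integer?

L[K] = K + merge(L[A], L[J], [A J])
  take A:  [A F C B D object] + [J B object] + [A J]
  take F:  [F C B D object] + [J B object] + [J]
  take C:  [C B D object] + [J B object] + [J]
  take J:  [B D object] + [J B object] + [J]
  take B:  [B D object] + [B object]
  take D:  [D object] + [object]
  take object:  [object] + [object]
MRO: K A F C J B D object
B sits at index 5.

5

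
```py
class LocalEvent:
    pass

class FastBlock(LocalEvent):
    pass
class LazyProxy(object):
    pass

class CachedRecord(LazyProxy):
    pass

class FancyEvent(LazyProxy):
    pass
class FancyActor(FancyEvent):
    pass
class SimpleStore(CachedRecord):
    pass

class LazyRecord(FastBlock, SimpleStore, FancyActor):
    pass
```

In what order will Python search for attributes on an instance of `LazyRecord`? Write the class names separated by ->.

LazyRecord -> FastBlock -> LocalEvent -> SimpleStore -> CachedRecord -> FancyActor -> FancyEvent -> LazyProxy -> object

L[LazyRecord] = LazyRecord + merge(L[FastBlock], L[SimpleStore], L[FancyActor], [FastBlock SimpleStore FancyActor])
  take FastBlock:  [FastBlock LocalEvent object] + [SimpleStore CachedRecord LazyProxy object] + [FancyActor FancyEvent LazyProxy object] + [FastBlock SimpleStore FancyActor]
  take LocalEvent:  [LocalEvent object] + [SimpleStore CachedRecord LazyProxy object] + [FancyActor FancyEvent LazyProxy object] + [SimpleStore FancyActor]
  take SimpleStore:  [object] + [SimpleStore CachedRecord LazyProxy object] + [FancyActor FancyEvent LazyProxy object] + [SimpleStore FancyActor]
  take CachedRecord:  [object] + [CachedRecord LazyProxy object] + [FancyActor FancyEvent LazyProxy object] + [FancyActor]
  take FancyActor:  [object] + [LazyProxy object] + [FancyActor FancyEvent LazyProxy object] + [FancyActor]
  take FancyEvent:  [object] + [LazyProxy object] + [FancyEvent LazyProxy object]
  take LazyProxy:  [object] + [LazyProxy object] + [LazyProxy object]
  take object:  [object] + [object] + [object]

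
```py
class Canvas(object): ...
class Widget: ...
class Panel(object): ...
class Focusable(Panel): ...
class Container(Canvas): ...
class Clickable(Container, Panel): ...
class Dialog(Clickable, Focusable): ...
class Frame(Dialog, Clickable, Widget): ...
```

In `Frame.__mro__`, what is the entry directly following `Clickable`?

L[Frame] = Frame + merge(L[Dialog], L[Clickable], L[Widget], [Dialog Clickable Widget])
  take Dialog:  [Dialog Clickable Container Canvas Focusable Panel object] + [Clickable Container Canvas Panel object] + [Widget object] + [Dialog Clickable Widget]
  take Clickable:  [Clickable Container Canvas Focusable Panel object] + [Clickable Container Canvas Panel object] + [Widget object] + [Clickable Widget]
  take Container:  [Container Canvas Focusable Panel object] + [Container Canvas Panel object] + [Widget object] + [Widget]
  take Canvas:  [Canvas Focusable Panel object] + [Canvas Panel object] + [Widget object] + [Widget]
  take Focusable:  [Focusable Panel object] + [Panel object] + [Widget object] + [Widget]
  take Panel:  [Panel object] + [Panel object] + [Widget object] + [Widget]
  take Widget:  [object] + [object] + [Widget object] + [Widget]
  take object:  [object] + [object] + [object]
MRO: Frame Dialog Clickable Container Canvas Focusable Panel Widget object
Clickable is at position 2; next is Container.

Container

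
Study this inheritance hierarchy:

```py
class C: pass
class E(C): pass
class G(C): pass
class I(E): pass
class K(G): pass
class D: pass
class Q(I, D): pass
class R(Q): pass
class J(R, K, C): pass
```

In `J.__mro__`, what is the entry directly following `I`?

E

L[J] = J + merge(L[R], L[K], L[C], [R K C])
  take R:  [R Q I E C D object] + [K G C object] + [C object] + [R K C]
  take Q:  [Q I E C D object] + [K G C object] + [C object] + [K C]
  take I:  [I E C D object] + [K G C object] + [C object] + [K C]
  take E:  [E C D object] + [K G C object] + [C object] + [K C]
  take K:  [C D object] + [K G C object] + [C object] + [K C]
  take G:  [C D object] + [G C object] + [C object] + [C]
  take C:  [C D object] + [C object] + [C object] + [C]
  take D:  [D object] + [object] + [object]
  take object:  [object] + [object] + [object]
MRO: J R Q I E K G C D object
I is at position 3; next is E.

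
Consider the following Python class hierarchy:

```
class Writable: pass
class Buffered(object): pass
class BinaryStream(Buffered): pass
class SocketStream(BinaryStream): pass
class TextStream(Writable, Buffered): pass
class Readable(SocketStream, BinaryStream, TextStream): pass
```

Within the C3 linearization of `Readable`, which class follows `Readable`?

L[Readable] = Readable + merge(L[SocketStream], L[BinaryStream], L[TextStream], [SocketStream BinaryStream TextStream])
  take SocketStream:  [SocketStream BinaryStream Buffered object] + [BinaryStream Buffered object] + [TextStream Writable Buffered object] + [SocketStream BinaryStream TextStream]
  take BinaryStream:  [BinaryStream Buffered object] + [BinaryStream Buffered object] + [TextStream Writable Buffered object] + [BinaryStream TextStream]
  take TextStream:  [Buffered object] + [Buffered object] + [TextStream Writable Buffered object] + [TextStream]
  take Writable:  [Buffered object] + [Buffered object] + [Writable Buffered object]
  take Buffered:  [Buffered object] + [Buffered object] + [Buffered object]
  take object:  [object] + [object] + [object]
MRO: Readable SocketStream BinaryStream TextStream Writable Buffered object
Readable is at position 0; next is SocketStream.

SocketStream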